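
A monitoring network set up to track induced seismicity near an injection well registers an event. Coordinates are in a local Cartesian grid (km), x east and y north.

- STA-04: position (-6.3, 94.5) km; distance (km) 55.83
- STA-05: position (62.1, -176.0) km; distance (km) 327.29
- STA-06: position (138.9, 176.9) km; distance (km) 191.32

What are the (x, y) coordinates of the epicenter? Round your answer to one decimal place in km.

(-47.2, 132.5)

Circle about each station: (x + 6.3)² + (y − 94.5)² = 55.83²; (x − 62.1)² + (y + 176.0)² = 327.29²; (x − 138.9)² + (y − 176.9)² = 191.32².
Subtracting pairs of circle equations eliminates x²+y² and gives linear equations (the radical axes):
136.8 x − 541.0 y = -78139.29
290.4 x + 164.8 y = 8130.53
Solving the 2×2 system: x ≈ -47.2, y ≈ 132.5 km.
Check against STA-04 (with the unrounded x, y): √((x + 6.3)²+(y − 94.5)²) = 55.83 ≈ 55.83 km. ✓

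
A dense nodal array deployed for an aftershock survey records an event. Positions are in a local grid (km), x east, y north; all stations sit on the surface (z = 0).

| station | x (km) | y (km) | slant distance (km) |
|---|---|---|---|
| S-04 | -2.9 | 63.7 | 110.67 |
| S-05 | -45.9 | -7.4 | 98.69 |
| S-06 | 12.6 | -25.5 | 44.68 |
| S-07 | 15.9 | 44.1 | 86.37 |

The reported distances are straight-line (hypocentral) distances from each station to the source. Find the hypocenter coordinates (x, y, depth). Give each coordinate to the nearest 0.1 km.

Each station gives a sphere (x−x_i)² + (y−y_i)² + z² = d_i² (stations at z=0).
Subtracting the S-04 sphere from S-05 and S-06: z² cancels, leaving linear equations in x and y:
-86.0 x − 142.2 y = 603.60
31.0 x − 178.4 y = 6994.46
Solving: x ≈ 44.906, y ≈ -31.403 km (keep extra digits for the depth step; rounded: 44.9, -31.4).
Then from the S-04 sphere: z² = 110.67² − (x + 2.9)² − (y − 63.7)² with x = 44.906, y = -31.403, so z ≈ 30.296 ≈ 30.3 km.
Check against S-07 (with the unrounded solution): distance 86.37 ≈ 86.37 km. ✓

x ≈ 44.9 km, y ≈ -31.4 km, depth ≈ 30.3 km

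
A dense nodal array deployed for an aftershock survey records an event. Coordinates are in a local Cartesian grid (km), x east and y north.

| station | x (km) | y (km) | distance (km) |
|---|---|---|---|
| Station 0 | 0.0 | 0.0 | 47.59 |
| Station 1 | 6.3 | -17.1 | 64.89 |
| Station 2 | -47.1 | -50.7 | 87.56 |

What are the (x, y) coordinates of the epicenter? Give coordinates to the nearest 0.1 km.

x ≈ -31.7 km, y ≈ 35.5 km

Circle about each station: x² + y² = 47.59²; (x − 6.3)² + (y + 17.1)² = 64.89²; (x + 47.1)² + (y + 50.7)² = 87.56².
Subtracting the Station 0 equation from the Station 1 and Station 2 equations removes the quadratic terms:
12.6 x − 34.2 y = -1613.80
-94.2 x − 101.4 y = -613.05
Solving the 2×2 system: x ≈ -31.7, y ≈ 35.5 km.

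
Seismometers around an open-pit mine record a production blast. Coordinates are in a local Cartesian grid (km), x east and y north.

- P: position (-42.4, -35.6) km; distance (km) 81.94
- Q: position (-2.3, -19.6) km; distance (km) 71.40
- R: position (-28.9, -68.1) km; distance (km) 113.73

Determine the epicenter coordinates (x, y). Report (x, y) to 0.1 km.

x ≈ -31.4 km, y ≈ 45.6 km

Circle about each station: (x + 42.4)² + (y + 35.6)² = 81.94²; (x + 2.3)² + (y + 19.6)² = 71.40²; (x + 28.9)² + (y + 68.1)² = 113.73².
Subtracting pairs of circle equations eliminates x²+y² and gives linear equations (the radical axes):
80.2 x + 32.0 y = -1059.47
27.0 x − 65.0 y = -3812.65
Solving the 2×2 system: x ≈ -31.4, y ≈ 45.6 km.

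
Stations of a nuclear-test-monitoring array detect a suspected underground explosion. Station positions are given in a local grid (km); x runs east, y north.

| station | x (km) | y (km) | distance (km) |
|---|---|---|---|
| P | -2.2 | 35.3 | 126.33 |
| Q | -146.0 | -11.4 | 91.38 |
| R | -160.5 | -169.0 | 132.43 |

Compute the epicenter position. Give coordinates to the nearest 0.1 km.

-74.5 km east, -68.3 km north

Circle about each station: (x + 2.2)² + (y − 35.3)² = 126.33²; (x + 146.0)² + (y + 11.4)² = 91.38²; (x + 160.5)² + (y + 169.0)² = 132.43².
Subtracting the P equation from the Q and R equations removes the quadratic terms:
-287.6 x − 93.4 y = 27803.99
-316.6 x − 408.6 y = 51491.88
Solving the 2×2 system: x ≈ -74.5, y ≈ -68.3 km.
Check against P (with the unrounded x, y): √((x + 2.2)²+(y − 35.3)²) = 126.33 ≈ 126.33 km. ✓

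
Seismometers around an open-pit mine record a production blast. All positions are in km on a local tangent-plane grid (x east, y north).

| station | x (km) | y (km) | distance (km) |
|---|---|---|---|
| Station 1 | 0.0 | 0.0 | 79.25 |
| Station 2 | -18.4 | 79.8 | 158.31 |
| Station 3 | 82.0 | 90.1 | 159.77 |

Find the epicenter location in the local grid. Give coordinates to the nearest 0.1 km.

(44.9, -65.3)

Circle about each station: x² + y² = 79.25²; (x + 18.4)² + (y − 79.8)² = 158.31²; (x − 82.0)² + (y − 90.1)² = 159.77².
Subtracting the Station 1 equation from the Station 2 and Station 3 equations removes the quadratic terms:
-36.8 x + 159.6 y = -12074.89
164.0 x + 180.2 y = -4403.88
Solving the 2×2 system: x ≈ 44.9, y ≈ -65.3 km.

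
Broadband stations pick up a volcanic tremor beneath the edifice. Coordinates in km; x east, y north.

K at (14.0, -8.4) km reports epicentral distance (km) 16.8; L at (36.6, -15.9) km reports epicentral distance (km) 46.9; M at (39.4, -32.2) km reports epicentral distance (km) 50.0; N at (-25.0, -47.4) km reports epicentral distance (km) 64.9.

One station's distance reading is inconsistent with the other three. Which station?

L

Solve using three stations at a time. Using K, M, N (subtract circle equations pairwise → linear system) gives (x, y) ≈ (9.3, 7.7).
Distances from that point to each station vs reported:
  K: calculated 16.8 vs reported 16.8 → residual 0.0 km
  L: calculated 36.1 vs reported 46.9 → residual 10.8 km
  M: calculated 50.0 vs reported 50.0 → residual 0.0 km
  N: calculated 64.9 vs reported 64.9 → residual 0.0 km
K, M, N are mutually consistent (residuals ≈ 0); L is off by 10.8 km.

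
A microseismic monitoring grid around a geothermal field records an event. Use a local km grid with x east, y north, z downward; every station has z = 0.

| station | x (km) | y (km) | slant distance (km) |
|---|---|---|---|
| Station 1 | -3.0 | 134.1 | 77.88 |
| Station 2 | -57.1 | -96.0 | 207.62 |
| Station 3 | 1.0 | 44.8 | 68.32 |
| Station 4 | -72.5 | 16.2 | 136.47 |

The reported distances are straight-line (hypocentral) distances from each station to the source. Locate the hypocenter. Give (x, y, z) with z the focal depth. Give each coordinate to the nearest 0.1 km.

(38.6, 83.4, 42.0)

Each station gives a sphere (x−x_i)² + (y−y_i)² + z² = d_i² (stations at z=0).
Subtracting the Station 1 sphere from Station 2 and Station 3: z² cancels, leaving linear equations in x and y:
-108.2 x − 460.2 y = -42556.17
8.0 x − 178.6 y = -14586.10
Solving: x ≈ 38.599, y ≈ 83.398 km (keep extra digits for the depth step; rounded: 38.6, 83.4).
Then from the Station 1 sphere: z² = 77.88² − (x + 3.0)² − (y − 134.1)² with x = 38.599, y = 83.398, so z ≈ 42.001 ≈ 42.0 km.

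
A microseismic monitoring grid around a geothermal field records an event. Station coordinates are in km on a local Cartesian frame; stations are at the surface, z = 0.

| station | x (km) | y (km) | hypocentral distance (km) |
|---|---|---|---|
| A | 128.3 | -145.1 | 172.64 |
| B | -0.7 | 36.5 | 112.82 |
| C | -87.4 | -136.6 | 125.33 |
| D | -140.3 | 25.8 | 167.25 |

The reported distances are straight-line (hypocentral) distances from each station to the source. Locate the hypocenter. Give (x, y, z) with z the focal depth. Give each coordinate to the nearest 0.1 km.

Each station gives a sphere (x−x_i)² + (y−y_i)² + z² = d_i² (stations at z=0).
Subtracting the A sphere from B and C: z² cancels, leaving linear equations in x and y:
-258.0 x + 363.2 y = -19105.94
-431.4 x + 17.0 y = 2880.38
Solving: x ≈ -9.002, y ≈ -58.999 km (keep extra digits for the depth step; rounded: -9.0, -59.0).
Then from the A sphere: z² = 172.64² − (x − 128.3)² − (y + 145.1)² with x = -9.002, y = -58.999, so z ≈ 59.492 ≈ 59.5 km.

(-9.0, -59.0, 59.5)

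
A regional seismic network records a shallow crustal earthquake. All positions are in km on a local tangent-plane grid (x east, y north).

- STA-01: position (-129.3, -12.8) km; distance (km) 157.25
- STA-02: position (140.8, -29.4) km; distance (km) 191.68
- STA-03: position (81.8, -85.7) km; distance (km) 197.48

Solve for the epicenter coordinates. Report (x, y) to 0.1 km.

Circle about each station: (x + 129.3)² + (y + 12.8)² = 157.25²; (x − 140.8)² + (y + 29.4)² = 191.68²; (x − 81.8)² + (y + 85.7)² = 197.48².
Subtracting the STA-01 equation from the STA-02 and STA-03 equations removes the quadratic terms:
540.2 x − 33.2 y = -8206.99
422.2 x − 145.8 y = -17117.39
Solving the 2×2 system: x ≈ -9.7, y ≈ 89.3 km.

-9.7 km east, 89.3 km north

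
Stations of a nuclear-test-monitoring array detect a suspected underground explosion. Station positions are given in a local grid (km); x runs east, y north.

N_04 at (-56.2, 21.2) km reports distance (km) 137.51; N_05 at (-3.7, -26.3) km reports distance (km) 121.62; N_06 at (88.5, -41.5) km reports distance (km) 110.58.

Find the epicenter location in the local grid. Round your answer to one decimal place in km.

Circle about each station: (x + 56.2)² + (y − 21.2)² = 137.51²; (x + 3.7)² + (y + 26.3)² = 121.62²; (x − 88.5)² + (y + 41.5)² = 110.58².
Subtracting the N_04 equation from the N_05 and N_06 equations removes the quadratic terms:
105.0 x − 95.0 y = 1215.08
289.4 x − 125.4 y = 12627.68
Solving the 2×2 system: x ≈ 73.1, y ≈ 68.0 km.
Check against N_04 (with the unrounded x, y): √((x + 56.2)²+(y − 21.2)²) = 137.51 ≈ 137.51 km. ✓

x ≈ 73.1 km, y ≈ 68.0 km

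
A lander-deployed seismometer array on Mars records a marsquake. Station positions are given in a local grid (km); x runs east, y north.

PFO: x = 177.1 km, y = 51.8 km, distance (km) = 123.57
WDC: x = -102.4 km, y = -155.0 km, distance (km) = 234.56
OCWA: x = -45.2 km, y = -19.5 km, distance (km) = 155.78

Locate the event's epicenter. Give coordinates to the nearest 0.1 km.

107.5 km east, -50.3 km north

Circle about each station: (x − 177.1)² + (y − 51.8)² = 123.57²; (x + 102.4)² + (y + 155.0)² = 234.56²; (x + 45.2)² + (y + 19.5)² = 155.78².
Subtracting the PFO equation from the WDC and OCWA equations removes the quadratic terms:
-559.0 x − 413.6 y = -39285.74
-444.6 x − 142.6 y = -40622.22
Solving the 2×2 system: x ≈ 107.5, y ≈ -50.3 km.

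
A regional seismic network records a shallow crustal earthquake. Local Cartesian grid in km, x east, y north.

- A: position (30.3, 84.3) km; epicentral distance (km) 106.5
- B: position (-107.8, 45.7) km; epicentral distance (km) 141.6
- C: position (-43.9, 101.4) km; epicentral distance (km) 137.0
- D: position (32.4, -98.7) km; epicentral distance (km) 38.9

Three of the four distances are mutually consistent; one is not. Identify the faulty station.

D

Solve using three stations at a time. Using A, B, C (subtract circle equations pairwise → linear system) gives (x, y) ≈ (16.9, -21.4).
Distances from that point to each station vs reported:
  A: calculated 106.5 vs reported 106.5 → residual 0.0 km
  B: calculated 141.6 vs reported 141.6 → residual 0.0 km
  C: calculated 137.0 vs reported 137.0 → residual 0.0 km
  D: calculated 78.9 vs reported 38.9 → residual 40.0 km
A, B, C are mutually consistent (residuals ≈ 0); D is off by 40.0 km.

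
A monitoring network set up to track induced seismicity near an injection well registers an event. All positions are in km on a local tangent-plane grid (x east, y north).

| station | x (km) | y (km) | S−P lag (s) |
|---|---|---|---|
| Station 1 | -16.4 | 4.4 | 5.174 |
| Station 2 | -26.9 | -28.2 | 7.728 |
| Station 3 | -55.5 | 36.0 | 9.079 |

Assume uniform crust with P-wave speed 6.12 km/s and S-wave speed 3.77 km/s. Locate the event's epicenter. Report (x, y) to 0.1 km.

x ≈ 32.1 km, y ≈ 19.5 km

Distance from S−P lag: d = Δt · v_P v_S / (v_P − v_S) = Δt · (6.12·3.77)/(6.12−3.77) ≈ 9.8180·Δt.
So d_Station 1 = 50.80, d_Station 2 = 75.87, d_Station 3 = 89.14 km.
Circle about each station: (x + 16.4)² + (y − 4.4)² = 50.80²; (x + 26.9)² + (y + 28.2)² = 75.87²; (x + 55.5)² + (y − 36.0)² = 89.14².
Subtracting the Station 1 equation from the Station 2 and Station 3 equations removes the quadratic terms:
-21.0 x − 65.2 y = -1945.09
-78.2 x + 63.2 y = -1277.37
Solving the 2×2 system: x ≈ 32.1, y ≈ 19.5 km.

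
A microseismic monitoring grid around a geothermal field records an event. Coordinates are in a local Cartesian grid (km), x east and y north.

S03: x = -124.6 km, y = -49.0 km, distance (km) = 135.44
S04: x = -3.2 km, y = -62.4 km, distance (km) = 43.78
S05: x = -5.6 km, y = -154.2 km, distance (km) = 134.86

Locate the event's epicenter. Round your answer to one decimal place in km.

7.7 km east, -20.0 km north

Circle about each station: (x + 124.6)² + (y + 49.0)² = 135.44²; (x + 3.2)² + (y + 62.4)² = 43.78²; (x + 5.6)² + (y + 154.2)² = 134.86².
Subtracting the S03 equation from the S04 and S05 equations removes the quadratic terms:
242.8 x − 26.8 y = 2405.15
238.0 x − 210.4 y = 6039.61
Solving the 2×2 system: x ≈ 7.7, y ≈ -20.0 km.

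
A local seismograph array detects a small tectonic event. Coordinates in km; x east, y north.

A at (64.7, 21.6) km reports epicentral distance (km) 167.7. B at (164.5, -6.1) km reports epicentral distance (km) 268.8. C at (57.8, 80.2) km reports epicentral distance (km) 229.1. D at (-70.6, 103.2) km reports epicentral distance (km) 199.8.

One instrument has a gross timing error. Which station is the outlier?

A

Solve using three stations at a time. Using B, C, D (subtract circle equations pairwise → linear system) gives (x, y) ≈ (-88.9, -95.8).
Distances from that point to each station vs reported:
  A: calculated 193.3 vs reported 167.7 → residual 25.6 km
  B: calculated 268.8 vs reported 268.8 → residual 0.0 km
  C: calculated 229.1 vs reported 229.1 → residual 0.0 km
  D: calculated 199.8 vs reported 199.8 → residual 0.0 km
B, C, D are mutually consistent (residuals ≈ 0); A is off by 25.6 km.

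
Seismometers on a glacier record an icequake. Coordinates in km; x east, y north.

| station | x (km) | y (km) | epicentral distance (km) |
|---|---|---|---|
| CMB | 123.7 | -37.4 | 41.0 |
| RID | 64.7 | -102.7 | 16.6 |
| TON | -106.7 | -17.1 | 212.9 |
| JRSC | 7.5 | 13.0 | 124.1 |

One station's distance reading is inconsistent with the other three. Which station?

Solve using three stations at a time. Using CMB, TON, JRSC (subtract circle equations pairwise → linear system) gives (x, y) ≈ (99.4, -70.3).
Distances from that point to each station vs reported:
  CMB: calculated 40.9 vs reported 41.0 → residual 0.1 km
  RID: calculated 47.5 vs reported 16.6 → residual 30.9 km
  TON: calculated 212.9 vs reported 212.9 → residual 0.0 km
  JRSC: calculated 124.1 vs reported 124.1 → residual 0.0 km
CMB, TON, JRSC are mutually consistent (residuals ≈ 0); RID is off by 30.9 km.

RID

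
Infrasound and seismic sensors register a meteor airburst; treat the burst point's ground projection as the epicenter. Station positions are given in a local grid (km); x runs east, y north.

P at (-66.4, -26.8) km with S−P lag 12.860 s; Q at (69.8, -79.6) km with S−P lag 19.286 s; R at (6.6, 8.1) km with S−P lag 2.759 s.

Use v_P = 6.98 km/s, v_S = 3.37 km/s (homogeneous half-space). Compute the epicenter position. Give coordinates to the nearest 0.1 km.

x ≈ -0.3 km, y ≈ 24.7 km

Distance from S−P lag: d = Δt · v_P v_S / (v_P − v_S) = Δt · (6.98·3.37)/(6.98−3.37) ≈ 6.5160·Δt.
So d_P = 83.80, d_Q = 125.67, d_R = 17.98 km.
Circle about each station: (x + 66.4)² + (y + 26.8)² = 83.80²; (x − 69.8)² + (y + 79.6)² = 125.67²; (x − 6.6)² + (y − 8.1)² = 17.98².
Subtracting pairs of circle equations eliminates x²+y² and gives linear equations (the radical axes):
272.4 x − 105.6 y = -2689.51
146.0 x + 69.8 y = 1681.13
Solving the 2×2 system: x ≈ -0.3, y ≈ 24.7 km.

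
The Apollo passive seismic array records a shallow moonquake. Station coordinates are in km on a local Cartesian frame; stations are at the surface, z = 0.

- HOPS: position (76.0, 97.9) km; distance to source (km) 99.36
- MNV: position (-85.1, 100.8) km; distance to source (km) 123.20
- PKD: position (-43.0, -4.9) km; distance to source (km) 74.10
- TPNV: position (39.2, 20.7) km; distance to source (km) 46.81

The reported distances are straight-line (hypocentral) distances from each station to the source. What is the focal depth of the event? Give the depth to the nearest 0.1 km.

z ≈ 35.4 km

Each station gives a sphere (x−x_i)² + (y−y_i)² + z² = d_i² (stations at z=0).
Subtracting the HOPS sphere from MNV and PKD: z² cancels, leaving linear equations in x and y:
-322.2 x + 5.8 y = -3263.59
-238.0 x − 205.6 y = -9105.80
Solving: x ≈ 10.703, y ≈ 31.899 km (keep extra digits for the depth step; rounded: 10.7, 31.9).
Then from the HOPS sphere: z² = 99.36² − (x − 76.0)² − (y − 97.9)² with x = 10.703, y = 31.899, so z ≈ 35.392 ≈ 35.4 km.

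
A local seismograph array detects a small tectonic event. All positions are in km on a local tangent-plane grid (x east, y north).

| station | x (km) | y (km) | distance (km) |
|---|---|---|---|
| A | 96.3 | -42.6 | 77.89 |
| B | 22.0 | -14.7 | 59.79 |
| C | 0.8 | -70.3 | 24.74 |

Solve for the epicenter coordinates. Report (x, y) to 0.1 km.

x ≈ 25.2 km, y ≈ -74.4 km

Circle about each station: (x − 96.3)² + (y + 42.6)² = 77.89²; (x − 22.0)² + (y + 14.7)² = 59.79²; (x − 0.8)² + (y + 70.3)² = 24.74².
Subtracting pairs of circle equations eliminates x²+y² and gives linear equations (the radical axes):
-148.6 x + 55.8 y = -7896.35
-191.0 x − 55.4 y = -690.94
Solving the 2×2 system: x ≈ 25.2, y ≈ -74.4 km.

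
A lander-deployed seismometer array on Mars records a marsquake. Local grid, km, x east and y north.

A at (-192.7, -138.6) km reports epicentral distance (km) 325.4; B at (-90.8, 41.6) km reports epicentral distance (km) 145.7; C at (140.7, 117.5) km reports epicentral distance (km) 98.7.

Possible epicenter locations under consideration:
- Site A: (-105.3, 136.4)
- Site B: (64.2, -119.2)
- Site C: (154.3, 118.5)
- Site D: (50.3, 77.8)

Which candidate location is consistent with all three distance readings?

Site D

For each candidate, compare |candidate − station| to the reported distance:
Site A: residuals A 36.8, B 49.8, C 148.0 → max 148.0 km
Site B: residuals A 67.8, B 77.6, C 150.1 → max 150.1 km
Site C: residuals A 106.5, B 111.2, C 85.1 → max 111.2 km
Site D: residuals A 0.0, B 0.0, C 0.0 → max 0.0 km
Only Site D has all residuals ≈ 0.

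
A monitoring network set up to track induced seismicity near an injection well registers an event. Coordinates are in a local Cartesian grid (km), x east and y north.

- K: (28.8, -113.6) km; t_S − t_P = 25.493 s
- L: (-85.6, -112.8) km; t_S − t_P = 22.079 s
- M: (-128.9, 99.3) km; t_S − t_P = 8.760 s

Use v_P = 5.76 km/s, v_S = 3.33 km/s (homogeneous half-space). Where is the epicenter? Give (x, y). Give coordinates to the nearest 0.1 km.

x ≈ -71.4 km, y ≈ 60.9 km

Distance from S−P lag: d = Δt · v_P v_S / (v_P − v_S) = Δt · (5.76·3.33)/(5.76−3.33) ≈ 7.8933·Δt.
So d_K = 201.22, d_L = 174.28, d_M = 69.15 km.
Circle about each station: (x − 28.8)² + (y + 113.6)² = 201.22²; (x + 85.6)² + (y + 112.8)² = 174.28²; (x + 128.9)² + (y − 99.3)² = 69.15².
Subtracting the K equation from the L and M equations removes the quadratic terms:
-228.8 x + 1.6 y = 16432.77
-315.4 x + 425.8 y = 48449.07
Solving the 2×2 system: x ≈ -71.4, y ≈ 60.9 km.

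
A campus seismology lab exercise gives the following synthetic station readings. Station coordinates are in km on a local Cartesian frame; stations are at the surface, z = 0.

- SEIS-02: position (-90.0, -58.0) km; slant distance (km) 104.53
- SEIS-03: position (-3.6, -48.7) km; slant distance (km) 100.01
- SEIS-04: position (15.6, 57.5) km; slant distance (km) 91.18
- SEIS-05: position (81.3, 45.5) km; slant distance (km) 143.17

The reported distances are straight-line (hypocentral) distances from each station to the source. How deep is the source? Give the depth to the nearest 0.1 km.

z ≈ 53.2 km

Each station gives a sphere (x−x_i)² + (y−y_i)² + z² = d_i² (stations at z=0).
Subtracting the SEIS-02 sphere from SEIS-03 and SEIS-04: z² cancels, leaving linear equations in x and y:
172.8 x + 18.6 y = -8154.83
211.2 x + 231.0 y = -5301.66
Solving: x ≈ -49.604, y ≈ 22.401 km (keep extra digits for the depth step; rounded: -49.6, 22.4).
Then from the SEIS-02 sphere: z² = 104.53² − (x + 90.0)² − (y + 58.0)² with x = -49.604, y = 22.401, so z ≈ 53.201 ≈ 53.2 km.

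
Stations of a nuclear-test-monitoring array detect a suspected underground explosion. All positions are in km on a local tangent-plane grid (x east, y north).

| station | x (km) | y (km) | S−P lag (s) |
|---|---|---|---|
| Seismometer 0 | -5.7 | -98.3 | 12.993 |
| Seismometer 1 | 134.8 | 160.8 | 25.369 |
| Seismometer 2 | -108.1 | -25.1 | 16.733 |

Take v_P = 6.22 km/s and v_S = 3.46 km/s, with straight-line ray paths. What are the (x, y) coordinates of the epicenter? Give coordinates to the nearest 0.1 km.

(20.0, -0.3)

Distance from S−P lag: d = Δt · v_P v_S / (v_P − v_S) = Δt · (6.22·3.46)/(6.22−3.46) ≈ 7.7975·Δt.
So d_Seismometer 0 = 101.31, d_Seismometer 1 = 197.82, d_Seismometer 2 = 130.48 km.
Circle about each station: (x + 5.7)² + (y + 98.3)² = 101.31²; (x − 134.8)² + (y − 160.8)² = 197.82²; (x + 108.1)² + (y + 25.1)² = 130.48².
Subtracting the Seismometer 0 equation from the Seismometer 1 and Seismometer 2 equations removes the quadratic terms:
281.0 x + 518.2 y = 5463.26
-204.8 x + 146.4 y = -4141.07
Solving the 2×2 system: x ≈ 20.0, y ≈ -0.3 km.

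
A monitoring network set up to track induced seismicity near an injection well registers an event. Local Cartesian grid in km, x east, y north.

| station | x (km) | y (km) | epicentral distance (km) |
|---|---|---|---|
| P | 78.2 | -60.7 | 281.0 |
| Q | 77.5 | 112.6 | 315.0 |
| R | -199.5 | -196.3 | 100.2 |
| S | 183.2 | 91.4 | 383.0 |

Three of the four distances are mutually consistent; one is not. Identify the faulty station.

P

Solve using three stations at a time. Using Q, R, S (subtract circle equations pairwise → linear system) gives (x, y) ≈ (-138.1, -117.1).
Distances from that point to each station vs reported:
  P: calculated 223.5 vs reported 281.0 → residual 57.5 km
  Q: calculated 315.0 vs reported 315.0 → residual 0.0 km
  R: calculated 100.2 vs reported 100.2 → residual 0.0 km
  S: calculated 383.0 vs reported 383.0 → residual 0.0 km
Q, R, S are mutually consistent (residuals ≈ 0); P is off by 57.5 km.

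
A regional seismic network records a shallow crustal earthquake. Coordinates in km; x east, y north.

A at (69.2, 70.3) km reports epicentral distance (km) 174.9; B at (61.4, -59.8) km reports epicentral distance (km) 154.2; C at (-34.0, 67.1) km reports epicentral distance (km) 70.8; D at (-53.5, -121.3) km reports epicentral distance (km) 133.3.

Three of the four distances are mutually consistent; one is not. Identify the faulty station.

Solve using three stations at a time. Using B, C, D (subtract circle equations pairwise → linear system) gives (x, y) ≈ (-76.1, 10.1).
Distances from that point to each station vs reported:
  A: calculated 157.2 vs reported 174.9 → residual 17.7 km
  B: calculated 154.2 vs reported 154.2 → residual 0.0 km
  C: calculated 70.8 vs reported 70.8 → residual 0.0 km
  D: calculated 133.3 vs reported 133.3 → residual 0.0 km
B, C, D are mutually consistent (residuals ≈ 0); A is off by 17.7 km.

A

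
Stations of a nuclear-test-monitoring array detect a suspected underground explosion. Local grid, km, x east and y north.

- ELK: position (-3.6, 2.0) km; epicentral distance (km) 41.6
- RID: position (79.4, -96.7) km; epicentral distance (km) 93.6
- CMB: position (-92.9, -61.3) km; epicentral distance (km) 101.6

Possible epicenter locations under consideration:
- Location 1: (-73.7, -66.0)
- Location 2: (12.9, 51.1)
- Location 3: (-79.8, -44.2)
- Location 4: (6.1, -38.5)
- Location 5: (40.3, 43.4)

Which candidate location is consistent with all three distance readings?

Location 4

For each candidate, compare |candidate − station| to the reported distance:
Location 1: residuals ELK 56.1, RID 62.5, CMB 81.8 → max 81.8 km
Location 2: residuals ELK 10.2, RID 68.5, CMB 52.8 → max 68.5 km
Location 3: residuals ELK 47.5, RID 74.0, CMB 80.1 → max 80.1 km
Location 4: residuals ELK 0.0, RID 0.0, CMB 0.0 → max 0.0 km
Location 5: residuals ELK 18.7, RID 51.9, CMB 67.8 → max 67.8 km
Only Location 4 has all residuals ≈ 0.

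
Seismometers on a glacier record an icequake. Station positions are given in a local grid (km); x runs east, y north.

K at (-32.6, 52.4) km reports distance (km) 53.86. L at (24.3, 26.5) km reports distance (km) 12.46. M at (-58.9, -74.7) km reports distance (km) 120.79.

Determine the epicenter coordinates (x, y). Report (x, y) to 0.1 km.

Circle about each station: (x + 32.6)² + (y − 52.4)² = 53.86²; (x − 24.3)² + (y − 26.5)² = 12.46²; (x + 58.9)² + (y + 74.7)² = 120.79².
Subtracting the K equation from the L and M equations removes the quadratic terms:
113.8 x − 51.8 y = 229.87
-52.6 x − 254.2 y = -6448.54
Solving the 2×2 system: x ≈ 12.4, y ≈ 22.8 km.

x ≈ 12.4 km, y ≈ 22.8 km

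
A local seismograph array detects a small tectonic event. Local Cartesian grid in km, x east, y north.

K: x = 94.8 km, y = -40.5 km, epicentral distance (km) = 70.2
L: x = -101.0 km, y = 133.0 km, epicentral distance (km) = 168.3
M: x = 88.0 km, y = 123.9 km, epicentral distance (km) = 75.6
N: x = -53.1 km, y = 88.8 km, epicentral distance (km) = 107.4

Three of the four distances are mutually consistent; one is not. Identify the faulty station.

Solve using three stations at a time. Using L, M, N (subtract circle equations pairwise → linear system) gives (x, y) ≈ (50.0, 58.6).
Distances from that point to each station vs reported:
  K: calculated 108.8 vs reported 70.2 → residual 38.6 km
  L: calculated 168.3 vs reported 168.3 → residual 0.0 km
  M: calculated 75.6 vs reported 75.6 → residual 0.0 km
  N: calculated 107.4 vs reported 107.4 → residual 0.0 km
L, M, N are mutually consistent (residuals ≈ 0); K is off by 38.6 km.

K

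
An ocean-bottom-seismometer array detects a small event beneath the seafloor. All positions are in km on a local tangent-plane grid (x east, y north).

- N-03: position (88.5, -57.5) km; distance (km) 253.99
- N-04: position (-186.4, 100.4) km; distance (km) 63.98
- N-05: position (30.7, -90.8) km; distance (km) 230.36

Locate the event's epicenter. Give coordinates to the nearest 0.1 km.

x ≈ -126.7 km, y ≈ 77.4 km

Circle about each station: (x − 88.5)² + (y + 57.5)² = 253.99²; (x + 186.4)² + (y − 100.4)² = 63.98²; (x − 30.7)² + (y + 90.8)² = 230.36².
Subtracting pairs of circle equations eliminates x²+y² and gives linear equations (the radical axes):
-549.8 x + 315.8 y = 94104.10
-115.6 x − 66.6 y = 9493.82
Solving the 2×2 system: x ≈ -126.7, y ≈ 77.4 km.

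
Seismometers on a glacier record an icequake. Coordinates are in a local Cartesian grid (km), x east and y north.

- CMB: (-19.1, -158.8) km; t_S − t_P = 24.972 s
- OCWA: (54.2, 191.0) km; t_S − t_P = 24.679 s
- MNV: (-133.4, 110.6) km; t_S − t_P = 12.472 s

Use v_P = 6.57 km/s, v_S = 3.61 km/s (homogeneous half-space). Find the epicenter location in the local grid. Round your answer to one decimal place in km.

Distance from S−P lag: d = Δt · v_P v_S / (v_P − v_S) = Δt · (6.57·3.61)/(6.57−3.61) ≈ 8.0127·Δt.
So d_CMB = 200.09, d_OCWA = 197.75, d_MNV = 99.93 km.
Circle about each station: (x + 19.1)² + (y + 158.8)² = 200.09²; (x − 54.2)² + (y − 191.0)² = 197.75²; (x + 133.4)² + (y − 110.6)² = 99.93².
Subtracting the CMB equation from the OCWA and MNV equations removes the quadratic terms:
146.6 x + 699.6 y = 14767.34
-228.6 x + 538.8 y = 34495.67
Solving the 2×2 system: x ≈ -67.7, y ≈ 35.3 km.

(-67.7, 35.3)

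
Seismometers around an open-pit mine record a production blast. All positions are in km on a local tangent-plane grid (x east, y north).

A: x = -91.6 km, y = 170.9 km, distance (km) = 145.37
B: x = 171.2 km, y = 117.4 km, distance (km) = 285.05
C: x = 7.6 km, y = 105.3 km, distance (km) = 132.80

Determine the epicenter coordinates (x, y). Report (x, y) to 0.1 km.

Circle about each station: (x + 91.6)² + (y − 170.9)² = 145.37²; (x − 171.2)² + (y − 117.4)² = 285.05²; (x − 7.6)² + (y − 105.3)² = 132.80².
Subtracting the A equation from the B and C equations removes the quadratic terms:
525.6 x − 107.0 y = -54626.24
198.4 x − 131.2 y = -22954.92
Solving the 2×2 system: x ≈ -98.7, y ≈ 25.7 km.

(-98.7, 25.7)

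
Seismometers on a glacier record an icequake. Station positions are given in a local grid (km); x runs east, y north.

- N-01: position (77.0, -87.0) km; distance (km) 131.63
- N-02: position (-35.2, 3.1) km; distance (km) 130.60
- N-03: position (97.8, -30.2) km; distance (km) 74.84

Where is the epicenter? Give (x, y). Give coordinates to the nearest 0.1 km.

88.8 km east, 44.1 km north

Circle about each station: (x − 77.0)² + (y + 87.0)² = 131.63²; (x + 35.2)² + (y − 3.1)² = 130.60²; (x − 97.8)² + (y + 30.2)² = 74.84².
Subtracting the N-01 equation from the N-02 and N-03 equations removes the quadratic terms:
-224.4 x + 180.2 y = -11979.25
41.6 x + 113.6 y = 8704.31
Solving the 2×2 system: x ≈ 88.8, y ≈ 44.1 km.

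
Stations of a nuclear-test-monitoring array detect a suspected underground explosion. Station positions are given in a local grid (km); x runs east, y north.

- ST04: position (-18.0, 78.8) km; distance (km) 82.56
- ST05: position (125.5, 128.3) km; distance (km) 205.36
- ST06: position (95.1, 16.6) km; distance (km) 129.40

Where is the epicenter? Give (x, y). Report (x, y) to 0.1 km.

Circle about each station: (x + 18.0)² + (y − 78.8)² = 82.56²; (x − 125.5)² + (y − 128.3)² = 205.36²; (x − 95.1)² + (y − 16.6)² = 129.40².
Subtracting the ST04 equation from the ST05 and ST06 equations removes the quadratic terms:
287.0 x + 99.0 y = -9678.88
226.2 x − 124.4 y = -7142.08
Solving the 2×2 system: x ≈ -32.9, y ≈ -2.4 km.

(-32.9, -2.4)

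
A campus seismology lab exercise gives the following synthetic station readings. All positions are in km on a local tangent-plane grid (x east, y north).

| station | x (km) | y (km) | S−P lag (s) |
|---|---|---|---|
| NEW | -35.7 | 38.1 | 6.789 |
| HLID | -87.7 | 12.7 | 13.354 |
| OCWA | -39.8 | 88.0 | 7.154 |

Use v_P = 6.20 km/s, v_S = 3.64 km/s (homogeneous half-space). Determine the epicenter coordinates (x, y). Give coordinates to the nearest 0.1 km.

Distance from S−P lag: d = Δt · v_P v_S / (v_P − v_S) = Δt · (6.20·3.64)/(6.20−3.64) ≈ 8.8156·Δt.
So d_NEW = 59.85, d_HLID = 117.72, d_OCWA = 63.07 km.
Circle about each station: (x + 35.7)² + (y − 38.1)² = 59.85²; (x + 87.7)² + (y − 12.7)² = 117.72²; (x + 39.8)² + (y − 88.0)² = 63.07².
Subtracting the NEW equation from the HLID and OCWA equations removes the quadratic terms:
-104.0 x − 50.8 y = -5149.50
-8.2 x + 99.8 y = 6206.14
Solving the 2×2 system: x ≈ 18.4, y ≈ 63.7 km.

x ≈ 18.4 km, y ≈ 63.7 km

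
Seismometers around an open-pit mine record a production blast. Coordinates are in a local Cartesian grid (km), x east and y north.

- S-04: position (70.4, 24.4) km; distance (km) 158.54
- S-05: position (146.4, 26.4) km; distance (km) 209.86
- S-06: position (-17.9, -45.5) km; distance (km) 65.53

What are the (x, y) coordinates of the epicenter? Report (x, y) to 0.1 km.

x ≈ -12.4 km, y ≈ -110.8 km

Circle about each station: (x − 70.4)² + (y − 24.4)² = 158.54²; (x − 146.4)² + (y − 26.4)² = 209.86²; (x + 17.9)² + (y + 45.5)² = 65.53².
Subtracting pairs of circle equations eliminates x²+y² and gives linear equations (the radical axes):
152.0 x + 4.0 y = -2327.89
-176.6 x − 139.8 y = 17679.89
Solving the 2×2 system: x ≈ -12.4, y ≈ -110.8 km.
Check against S-04 (with the unrounded x, y): √((x − 70.4)²+(y − 24.4)²) = 158.54 ≈ 158.54 km. ✓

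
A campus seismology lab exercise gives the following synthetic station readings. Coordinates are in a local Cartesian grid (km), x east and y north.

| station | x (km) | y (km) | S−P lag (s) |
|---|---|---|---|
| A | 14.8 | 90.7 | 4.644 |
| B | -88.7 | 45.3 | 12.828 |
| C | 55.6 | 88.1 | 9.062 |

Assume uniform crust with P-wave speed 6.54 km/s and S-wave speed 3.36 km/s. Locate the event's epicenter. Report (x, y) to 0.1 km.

Distance from S−P lag: d = Δt · v_P v_S / (v_P − v_S) = Δt · (6.54·3.36)/(6.54−3.36) ≈ 6.9102·Δt.
So d_A = 32.09, d_B = 88.64, d_C = 62.62 km.
Circle about each station: (x − 14.8)² + (y − 90.7)² = 32.09²; (x + 88.7)² + (y − 45.3)² = 88.64²; (x − 55.6)² + (y − 88.1)² = 62.62².
Subtracting the A equation from the B and C equations removes the quadratic terms:
-207.0 x − 90.8 y = -5353.03
81.6 x − 5.2 y = -484.06
Solving the 2×2 system: x ≈ -1.9, y ≈ 63.3 km.
Check against A (with the unrounded x, y): √((x − 14.8)²+(y − 90.7)²) = 32.10 ≈ 32.09 km. ✓

(-1.9, 63.3)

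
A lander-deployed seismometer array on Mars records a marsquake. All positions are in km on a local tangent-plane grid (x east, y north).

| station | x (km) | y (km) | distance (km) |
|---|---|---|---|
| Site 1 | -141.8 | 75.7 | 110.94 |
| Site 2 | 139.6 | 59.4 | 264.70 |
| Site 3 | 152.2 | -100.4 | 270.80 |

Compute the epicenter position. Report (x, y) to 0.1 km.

Circle about each station: (x + 141.8)² + (y − 75.7)² = 110.94²; (x − 139.6)² + (y − 59.4)² = 264.70²; (x − 152.2)² + (y + 100.4)² = 270.80².
Subtracting the Site 1 equation from the Site 2 and Site 3 equations removes the quadratic terms:
562.8 x − 32.6 y = -60579.62
588.0 x − 352.2 y = -53617.69
Solving the 2×2 system: x ≈ -109.4, y ≈ -30.4 km.

-109.4 km east, -30.4 km north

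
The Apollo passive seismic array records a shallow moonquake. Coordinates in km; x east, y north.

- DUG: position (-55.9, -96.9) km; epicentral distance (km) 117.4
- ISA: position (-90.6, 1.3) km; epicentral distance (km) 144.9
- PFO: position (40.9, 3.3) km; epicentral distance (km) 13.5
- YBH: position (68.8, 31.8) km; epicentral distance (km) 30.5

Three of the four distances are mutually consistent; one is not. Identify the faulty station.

DUG

Solve using three stations at a time. Using ISA, PFO, YBH (subtract circle equations pairwise → linear system) gives (x, y) ≈ (54.2, 5.0).
Distances from that point to each station vs reported:
  DUG: calculated 150.1 vs reported 117.4 → residual 32.7 km
  ISA: calculated 144.9 vs reported 144.9 → residual 0.0 km
  PFO: calculated 13.5 vs reported 13.5 → residual 0.0 km
  YBH: calculated 30.5 vs reported 30.5 → residual 0.0 km
ISA, PFO, YBH are mutually consistent (residuals ≈ 0); DUG is off by 32.7 km.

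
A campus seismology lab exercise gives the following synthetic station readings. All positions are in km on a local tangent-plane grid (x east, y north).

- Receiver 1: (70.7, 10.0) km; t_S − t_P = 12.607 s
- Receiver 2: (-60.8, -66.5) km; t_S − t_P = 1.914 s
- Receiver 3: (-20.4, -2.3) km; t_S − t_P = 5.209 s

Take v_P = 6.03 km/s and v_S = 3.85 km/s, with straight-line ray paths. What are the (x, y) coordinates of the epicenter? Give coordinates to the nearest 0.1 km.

-49.7 km east, -49.4 km north

Distance from S−P lag: d = Δt · v_P v_S / (v_P − v_S) = Δt · (6.03·3.85)/(6.03−3.85) ≈ 10.6493·Δt.
So d_Receiver 1 = 134.26, d_Receiver 2 = 20.38, d_Receiver 3 = 55.47 km.
Circle about each station: (x − 70.7)² + (y − 10.0)² = 134.26²; (x + 60.8)² + (y + 66.5)² = 20.38²; (x + 20.4)² + (y + 2.3)² = 55.47².
Subtracting pairs of circle equations eliminates x²+y² and gives linear equations (the radical axes):
-263.0 x − 153.0 y = 20630.80
-182.2 x − 24.6 y = 10271.79
Solving the 2×2 system: x ≈ -49.7, y ≈ -49.4 km.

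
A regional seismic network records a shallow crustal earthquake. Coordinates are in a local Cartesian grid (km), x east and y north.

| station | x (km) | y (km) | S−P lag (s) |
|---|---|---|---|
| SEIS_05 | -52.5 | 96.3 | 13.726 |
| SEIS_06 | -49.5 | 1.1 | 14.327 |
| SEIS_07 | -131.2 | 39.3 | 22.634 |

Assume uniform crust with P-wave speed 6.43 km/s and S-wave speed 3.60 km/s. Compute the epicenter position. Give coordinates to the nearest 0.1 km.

(53.0, 57.9)

Distance from S−P lag: d = Δt · v_P v_S / (v_P − v_S) = Δt · (6.43·3.60)/(6.43−3.60) ≈ 8.1795·Δt.
So d_SEIS_05 = 112.27, d_SEIS_06 = 117.19, d_SEIS_07 = 185.13 km.
Circle about each station: (x + 52.5)² + (y − 96.3)² = 112.27²; (x + 49.5)² + (y − 1.1)² = 117.19²; (x + 131.2)² + (y − 39.3)² = 185.13².
Subtracting the SEIS_05 equation from the SEIS_06 and SEIS_07 equations removes the quadratic terms:
6.0 x − 190.4 y = -10707.42
-157.4 x − 114.0 y = -14940.57
Solving the 2×2 system: x ≈ 53.0, y ≈ 57.9 km.
Check against SEIS_05 (with the unrounded x, y): √((x + 52.5)²+(y − 96.3)²) = 112.25 ≈ 112.27 km. ✓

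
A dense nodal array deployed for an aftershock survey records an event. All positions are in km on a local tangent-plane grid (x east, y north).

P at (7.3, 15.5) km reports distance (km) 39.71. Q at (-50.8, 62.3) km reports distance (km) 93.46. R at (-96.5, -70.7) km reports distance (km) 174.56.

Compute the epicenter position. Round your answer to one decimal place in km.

x ≈ 39.6 km, y ≈ 38.6 km

Circle about each station: (x − 7.3)² + (y − 15.5)² = 39.71²; (x + 50.8)² + (y − 62.3)² = 93.46²; (x + 96.5)² + (y + 70.7)² = 174.56².
Subtracting the P equation from the Q and R equations removes the quadratic terms:
-116.2 x + 93.6 y = -989.50
-207.6 x − 172.4 y = -14877.11
Solving the 2×2 system: x ≈ 39.6, y ≈ 38.6 km.
Check against P (with the unrounded x, y): √((x − 7.3)²+(y − 15.5)²) = 39.72 ≈ 39.71 km. ✓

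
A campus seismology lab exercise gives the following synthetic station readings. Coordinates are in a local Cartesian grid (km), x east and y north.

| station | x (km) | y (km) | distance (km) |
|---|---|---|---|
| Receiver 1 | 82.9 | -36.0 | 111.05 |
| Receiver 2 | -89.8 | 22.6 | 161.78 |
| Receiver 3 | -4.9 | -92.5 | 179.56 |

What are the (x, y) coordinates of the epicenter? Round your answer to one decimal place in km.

Circle about each station: (x − 82.9)² + (y + 36.0)² = 111.05²; (x + 89.8)² + (y − 22.6)² = 161.78²; (x + 4.9)² + (y + 92.5)² = 179.56².
Subtracting pairs of circle equations eliminates x²+y² and gives linear equations (the radical axes):
-345.4 x + 117.2 y = -13434.28
-175.6 x − 113.0 y = -19497.84
Solving the 2×2 system: x ≈ 63.8, y ≈ 73.4 km.
Check against Receiver 1 (with the unrounded x, y): √((x − 82.9)²+(y + 36.0)²) = 111.06 ≈ 111.05 km. ✓

x ≈ 63.8 km, y ≈ 73.4 km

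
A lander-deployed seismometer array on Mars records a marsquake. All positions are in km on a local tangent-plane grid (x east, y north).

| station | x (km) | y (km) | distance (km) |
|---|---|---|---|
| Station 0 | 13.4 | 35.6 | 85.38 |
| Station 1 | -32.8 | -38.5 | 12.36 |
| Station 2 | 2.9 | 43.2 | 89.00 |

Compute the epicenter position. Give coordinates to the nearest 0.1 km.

(-21.1, -42.5)

Circle about each station: (x − 13.4)² + (y − 35.6)² = 85.38²; (x + 32.8)² + (y + 38.5)² = 12.36²; (x − 2.9)² + (y − 43.2)² = 89.00².
Subtracting the Station 0 equation from the Station 1 and Station 2 equations removes the quadratic terms:
-92.4 x − 148.2 y = 8248.14
-21.0 x + 15.2 y = -203.53
Solving the 2×2 system: x ≈ -21.1, y ≈ -42.5 km.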